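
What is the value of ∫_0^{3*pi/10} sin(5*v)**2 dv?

3*pi/20

Use the identity sin^2(5*v) = (1 - cos(10*v))/2.
An antiderivative is F(v) = v/2 - sin(10*v)/20.
Then F(3*pi/10) - F(0) = (3*pi/20) - (0) = 3*pi/20.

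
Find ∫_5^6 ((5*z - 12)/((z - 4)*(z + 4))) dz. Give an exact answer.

-8*log(3) + 5*log(2) + 4*log(5)

Factor the denominator: z**2 - 16 = (z + 4)(z - 4).
Partial fractions: (5*z - 12)/((z - 4)*(z + 4)) = 4/(z + 4) + 1/(z - 4).
An antiderivative is F(z) = log(z - 4) + 4*log(z + 4).
Then F(6) - F(5) = (5*log(2) + 4*log(5)) - (8*log(3)) = -8*log(3) + 5*log(2) + 4*log(5).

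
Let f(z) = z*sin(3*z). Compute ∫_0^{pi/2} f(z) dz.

-1/9

Integrate by parts once (u = z, dv = sin(3*z) dz).
An antiderivative is F(z) = -z*cos(3*z)/3 + sin(3*z)/9.
Then F(pi/2) - F(0) = (-1/9) - (0) = -1/9.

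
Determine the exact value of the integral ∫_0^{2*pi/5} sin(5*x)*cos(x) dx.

25/96 - 5*sqrt(5)/96

Use the identity sin(5*x)cos(x) = [sin(6*x) + sin(4*x)]/2.
An antiderivative is F(x) = -cos(4*x)/8 - cos(6*x)/12.
Then F(2*pi/5) - F(0) = (5/96 - 5*sqrt(5)/96) - (-5/24) = 25/96 - 5*sqrt(5)/96.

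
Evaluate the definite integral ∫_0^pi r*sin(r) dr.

pi

Integrate by parts once (u = r, dv = sin(r) dr).
An antiderivative is F(r) = -r*cos(r) + sin(r).
Then F(pi) - F(0) = (pi) - (0) = pi.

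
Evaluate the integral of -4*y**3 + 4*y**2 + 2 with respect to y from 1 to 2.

-11/3

By the power rule, an antiderivative is F(y) = -y**4 + 4*y**3/3 + 2*y.
Then F(2) - F(1) = (-4/3) - (7/3) = -11/3.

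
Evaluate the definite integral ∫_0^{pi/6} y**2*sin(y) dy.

-2 - sqrt(3)*pi**2/72 + pi/6 + sqrt(3)

Integrate by parts twice (u = y^2, dv = sin(y) dy).
An antiderivative is F(y) = -y**2*cos(y) + 2*y*sin(y) + 2*cos(y).
Then F(pi/6) - F(0) = (-sqrt(3)*pi**2/72 + pi/6 + sqrt(3)) - (2) = -2 - sqrt(3)*pi**2/72 + pi/6 + sqrt(3).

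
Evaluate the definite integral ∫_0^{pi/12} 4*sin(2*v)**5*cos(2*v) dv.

1/192

Let u = sin(2*v), so du = 2*cos(2*v) dv. When v = 0, u = 0; when v = pi/12, u = 1/2.
The integral becomes 2·∫ u**5 du from 0 to 1/2, with antiderivative u**6/3.
Back in v: F(v) = sin(2*v)**6/3.
Then F(pi/12) - F(0) = (1/192) - (0) = 1/192.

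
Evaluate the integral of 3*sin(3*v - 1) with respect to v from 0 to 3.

-cos(8) + cos(1)

Let u = 3*v - 1, so du = 3 dv. When v = 0, u = -1; when v = 3, u = 8.
The integral becomes ∫ sin(u) du from -1 to 8, with antiderivative -cos(u).
Back in v: F(v) = -cos(3*v - 1).
Then F(3) - F(0) = (-cos(8)) - (-cos(1)) = -cos(8) + cos(1).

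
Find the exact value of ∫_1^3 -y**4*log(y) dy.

242/25 - 243*log(3)/5

Integrate by parts once (u = ln y, dv = -y**4 dy).
An antiderivative is F(y) = -y**5*(5*log(y) - 1)/25.
Then F(3) - F(1) = (243/25 - 243*log(3)/5) - (1/25) = 242/25 - 243*log(3)/5.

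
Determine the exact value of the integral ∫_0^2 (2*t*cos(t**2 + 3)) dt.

-sin(3) + sin(7)

Let u = t**2 + 3, so du = 2*t dt. When t = 0, u = 3; when t = 2, u = 7.
The integral becomes ∫ cos(u) du from 3 to 7, with antiderivative sin(u).
Back in t: F(t) = sin(t**2 + 3).
Then F(2) - F(0) = (sin(7)) - (sin(3)) = -sin(3) + sin(7).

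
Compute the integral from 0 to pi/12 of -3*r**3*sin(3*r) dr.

sqrt(2)*(-96*pi - 12*pi**2 + pi**3 + 384)/3456

Integrate by parts 3 times (u = r^3, dv = -3*sin(3*r) dr).
An antiderivative is F(r) = r**3*cos(3*r) - r**2*sin(3*r) - 2*r*cos(3*r)/3 + 2*sin(3*r)/9.
Then F(pi/12) - F(0) = (sqrt(2)*(-96*pi - 12*pi**2 + pi**3 + 384)/3456) - (0) = sqrt(2)*(-96*pi - 12*pi**2 + pi**3 + 384)/3456.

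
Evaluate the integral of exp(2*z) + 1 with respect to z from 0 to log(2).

log(2) + 3/2

An antiderivative is F(z) = exp(2*z)/2 + z.
Then F(log(2)) - F(0) = (log(2) + 2) - (1/2) = log(2) + 3/2.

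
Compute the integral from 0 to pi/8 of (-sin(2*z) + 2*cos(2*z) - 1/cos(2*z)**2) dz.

-1 + 3*sqrt(2)/4

An antiderivative is F(z) = sin(2*z) + cos(2*z)/2 - tan(2*z)/2.
Then F(pi/8) - F(0) = (-1/2 + 3*sqrt(2)/4) - (1/2) = -1 + 3*sqrt(2)/4.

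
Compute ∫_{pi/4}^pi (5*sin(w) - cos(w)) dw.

An antiderivative is F(w) = -sin(w) - 5*cos(w).
Then F(pi) - F(pi/4) = (5) - (-3*sqrt(2)) = 3*sqrt(2) + 5.

3*sqrt(2) + 5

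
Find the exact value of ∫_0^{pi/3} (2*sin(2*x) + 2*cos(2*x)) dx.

An antiderivative is F(x) = sin(2*x) - cos(2*x).
Then F(pi/3) - F(0) = (1/2 + sqrt(3)/2) - (-1) = sqrt(3)/2 + 3/2.

sqrt(3)/2 + 3/2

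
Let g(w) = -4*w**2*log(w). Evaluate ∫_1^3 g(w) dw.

104/9 - 36*log(3)

Integrate by parts once (u = ln w, dv = -4*w**2 dw).
An antiderivative is F(w) = -4*w**3*(3*log(w) - 1)/9.
Then F(3) - F(1) = (12 - 36*log(3)) - (4/9) = 104/9 - 36*log(3).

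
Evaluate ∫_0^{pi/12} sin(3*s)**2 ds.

Use the identity sin^2(3*s) = (1 - cos(6*s))/2.
An antiderivative is F(s) = s/2 - sin(6*s)/12.
Then F(pi/12) - F(0) = (-1/12 + pi/24) - (0) = -1/12 + pi/24.

-1/12 + pi/24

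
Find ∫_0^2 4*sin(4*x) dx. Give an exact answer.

1 - cos(8)

Let u = 4*x, so du = 4 dx. When x = 0, u = 0; when x = 2, u = 8.
The integral becomes ∫ sin(u) du from 0 to 8, with antiderivative -cos(u).
Back in x: F(x) = -cos(4*x).
Then F(2) - F(0) = (-cos(8)) - (-1) = 1 - cos(8).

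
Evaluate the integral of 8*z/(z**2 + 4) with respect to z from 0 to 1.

Let u = z**2 + 4, so du = 2*z dz. When z = 0, u = 4; when z = 1, u = 5.
The integral becomes 4·∫ 1/u du from 4 to 5, with antiderivative 4*log(u).
Back in z: F(z) = 4*log(z**2 + 4).
Then F(1) - F(0) = (4*log(5)) - (8*log(2)) = -8*log(2) + 4*log(5).

-8*log(2) + 4*log(5)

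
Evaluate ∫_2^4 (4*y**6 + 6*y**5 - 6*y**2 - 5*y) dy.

By the power rule, an antiderivative is F(y) = 4*y**7/7 + y**6 - 2*y**3 - 5*y**2/2.
Then F(4) - F(2) = (93032/7) - (778/7) = 92254/7.

92254/7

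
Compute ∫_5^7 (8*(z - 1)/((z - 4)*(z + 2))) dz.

-4*log(7) + 12*log(3)

Factor the denominator: z**2 - 2*z - 8 = (z + 2)(z - 4).
Partial fractions: 8*(z - 1)/((z - 4)*(z + 2)) = 4/(z + 2) + 4/(z - 4).
An antiderivative is F(z) = 4*log(z - 4) + 4*log(z + 2).
Then F(7) - F(5) = (12*log(3)) - (4*log(7)) = -4*log(7) + 12*log(3).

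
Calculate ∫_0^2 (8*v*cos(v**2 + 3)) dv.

Let u = v**2 + 3, so du = 2*v dv. When v = 0, u = 3; when v = 2, u = 7.
The integral becomes 4·∫ cos(u) du from 3 to 7, with antiderivative 4*sin(u).
Back in v: F(v) = 4*sin(v**2 + 3).
Then F(2) - F(0) = (4*sin(7)) - (4*sin(3)) = -4*sin(3) + 4*sin(7).

-4*sin(3) + 4*sin(7)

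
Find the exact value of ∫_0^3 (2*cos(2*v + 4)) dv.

sin(10) - sin(4)

Let u = 2*v + 4, so du = 2 dv. When v = 0, u = 4; when v = 3, u = 10.
The integral becomes ∫ cos(u) du from 4 to 10, with antiderivative sin(u).
Back in v: F(v) = sin(2*v + 4).
Then F(3) - F(0) = (sin(10)) - (sin(4)) = sin(10) - sin(4).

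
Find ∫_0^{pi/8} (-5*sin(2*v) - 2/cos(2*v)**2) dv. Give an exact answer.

-7/2 + 5*sqrt(2)/4

An antiderivative is F(v) = 5*cos(2*v)/2 - tan(2*v).
Then F(pi/8) - F(0) = (-1 + 5*sqrt(2)/4) - (5/2) = -7/2 + 5*sqrt(2)/4.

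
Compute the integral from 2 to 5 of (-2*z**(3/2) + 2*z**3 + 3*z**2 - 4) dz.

By the power rule, an antiderivative is F(z) = -4*z**(5/2)/5 + z**4/2 + z**3 - 4*z.
Then F(5) - F(2) = (835/2 - 20*sqrt(5)) - (8 - 16*sqrt(2)/5) = -20*sqrt(5) + 16*sqrt(2)/5 + 819/2.

-20*sqrt(5) + 16*sqrt(2)/5 + 819/2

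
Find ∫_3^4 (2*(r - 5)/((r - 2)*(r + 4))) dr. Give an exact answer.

Factor the denominator: r**2 + 2*r - 8 = (r + 4)(r - 2).
Partial fractions: 2*(r - 5)/((r - 2)*(r + 4)) = 3/(r + 4) - 1/(r - 2).
An antiderivative is F(r) = -log(r - 2) + 3*log(r + 4).
Then F(4) - F(3) = (8*log(2)) - (3*log(7)) = -3*log(7) + 8*log(2).

-3*log(7) + 8*log(2)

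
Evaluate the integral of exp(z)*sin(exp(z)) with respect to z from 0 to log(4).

Let u = exp(z), so du = exp(z) dz. When z = 0, u = 1; when z = log(4), u = 4.
The integral becomes ∫ sin(u) du from 1 to 4, with antiderivative -cos(u).
Back in z: F(z) = -cos(exp(z)).
Then F(log(4)) - F(0) = (-cos(4)) - (-cos(1)) = cos(1) - cos(4).

cos(1) - cos(4)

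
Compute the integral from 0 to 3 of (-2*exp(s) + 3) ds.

11 - 2*exp(3)

An antiderivative is F(s) = 3*s - 2*exp(s).
Then F(3) - F(0) = (9 - 2*exp(3)) - (-2) = 11 - 2*exp(3).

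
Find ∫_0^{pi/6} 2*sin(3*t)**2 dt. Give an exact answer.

Use the identity sin^2(3*t) = (1 - cos(6*t))/2.
An antiderivative is F(t) = t - sin(6*t)/6.
Then F(pi/6) - F(0) = (pi/6) - (0) = pi/6.

pi/6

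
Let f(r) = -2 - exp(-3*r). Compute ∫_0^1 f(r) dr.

-7/3 + exp(-3)/3

An antiderivative is F(r) = -2*r + exp(-3*r)/3.
Then F(1) - F(0) = (-2 + exp(-3)/3) - (1/3) = -7/3 + exp(-3)/3.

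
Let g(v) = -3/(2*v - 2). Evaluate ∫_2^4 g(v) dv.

An antiderivative is F(v) = -3*log(2*v - 2)/2.
Then F(4) - F(2) = (-3*log(6)/2) - (-3*log(2)/2) = -3*log(3)/2.

-3*log(3)/2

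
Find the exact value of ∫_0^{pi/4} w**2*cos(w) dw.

Integrate by parts twice (u = w^2, dv = cos(w) dw).
An antiderivative is F(w) = w**2*sin(w) + 2*w*cos(w) - 2*sin(w).
Then F(pi/4) - F(0) = (sqrt(2)*(-32 + pi**2 + 8*pi)/32) - (0) = sqrt(2)*(-32 + pi**2 + 8*pi)/32.

sqrt(2)*(-32 + pi**2 + 8*pi)/32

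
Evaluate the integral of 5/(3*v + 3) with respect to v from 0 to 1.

5*log(2)/3

An antiderivative is F(v) = 5*log(3*v + 3)/3.
Then F(1) - F(0) = (5*log(6)/3) - (5*log(3)/3) = 5*log(2)/3.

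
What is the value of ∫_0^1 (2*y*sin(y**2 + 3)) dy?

cos(3) - cos(4)

Let u = y**2 + 3, so du = 2*y dy. When y = 0, u = 3; when y = 1, u = 4.
The integral becomes ∫ sin(u) du from 3 to 4, with antiderivative -cos(u).
Back in y: F(y) = -cos(y**2 + 3).
Then F(1) - F(0) = (-cos(4)) - (-cos(3)) = cos(3) - cos(4).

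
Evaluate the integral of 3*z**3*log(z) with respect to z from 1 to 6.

-3885/16 + 972*log(2) + 972*log(3)

Integrate by parts once (u = ln z, dv = 3*z**3 dz).
An antiderivative is F(z) = 3*z**4*(4*log(z) - 1)/16.
Then F(6) - F(1) = (-243 + 972*log(2) + 972*log(3)) - (-3/16) = -3885/16 + 972*log(2) + 972*log(3).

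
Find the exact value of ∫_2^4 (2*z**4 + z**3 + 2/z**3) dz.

By the power rule, an antiderivative is F(z) = 2*z**5/5 + z**4/4 - 1/z**2.
Then F(4) - F(2) = (37883/80) - (331/20) = 36559/80.

36559/80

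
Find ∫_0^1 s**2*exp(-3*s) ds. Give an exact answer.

Integrate by parts twice (u = s^2, dv = exp(-3*s) ds).
An antiderivative is F(s) = (-9*s**2 - 6*s - 2)*exp(-3*s)/27.
Then F(1) - F(0) = (-17*exp(-3)/27) - (-2/27) = 2/27 - 17*exp(-3)/27.

2/27 - 17*exp(-3)/27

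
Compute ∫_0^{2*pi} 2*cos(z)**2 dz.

2*pi

Use the identity cos^2(z) = (1 + cos(2*z))/2.
An antiderivative is F(z) = z + sin(2*z)/2.
Then F(2*pi) - F(0) = (2*pi) - (0) = 2*pi.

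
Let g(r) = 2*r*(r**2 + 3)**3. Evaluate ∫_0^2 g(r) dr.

Let u = r**2 + 3, so du = 2*r dr. When r = 0, u = 3; when r = 2, u = 7.
The integral becomes ∫ u**3 du from 3 to 7, with antiderivative u**4/4.
Back in r: F(r) = (r**2 + 3)**4/4.
Then F(2) - F(0) = (2401/4) - (81/4) = 580.

580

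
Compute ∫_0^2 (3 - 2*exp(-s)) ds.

An antiderivative is F(s) = 3*s + 2*exp(-s).
Then F(2) - F(0) = (2*exp(-2) + 6) - (2) = 2*exp(-2) + 4.

2*exp(-2) + 4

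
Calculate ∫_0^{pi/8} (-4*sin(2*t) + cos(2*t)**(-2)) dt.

An antiderivative is F(t) = 2*cos(2*t) + tan(2*t)/2.
Then F(pi/8) - F(0) = (1/2 + sqrt(2)) - (2) = -3/2 + sqrt(2).

-3/2 + sqrt(2)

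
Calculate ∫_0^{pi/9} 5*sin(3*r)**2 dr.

-5*sqrt(3)/24 + 5*pi/18

Use the identity sin^2(3*r) = (1 - cos(6*r))/2.
An antiderivative is F(r) = 5*r/2 - 5*sin(6*r)/12.
Then F(pi/9) - F(0) = (-5*sqrt(3)/24 + 5*pi/18) - (0) = -5*sqrt(3)/24 + 5*pi/18.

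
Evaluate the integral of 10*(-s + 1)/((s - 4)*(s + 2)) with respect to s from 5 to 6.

-20*log(2) + 5*log(7)

Factor the denominator: s**2 - 2*s - 8 = (s + 2)(s - 4).
Partial fractions: 10*(-s + 1)/((s - 4)*(s + 2)) = -5/(s + 2) - 5/(s - 4).
An antiderivative is F(s) = -5*log(s - 4) - 5*log(s + 2).
Then F(6) - F(5) = (-20*log(2)) - (-5*log(7)) = -20*log(2) + 5*log(7).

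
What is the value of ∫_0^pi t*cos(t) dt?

-2

Integrate by parts once (u = t, dv = cos(t) dt).
An antiderivative is F(t) = t*sin(t) + cos(t).
Then F(pi) - F(0) = (-1) - (1) = -2.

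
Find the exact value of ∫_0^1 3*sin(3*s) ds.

1 - cos(3)

Let u = 3*s, so du = 3 ds. When s = 0, u = 0; when s = 1, u = 3.
The integral becomes ∫ sin(u) du from 0 to 3, with antiderivative -cos(u).
Back in s: F(s) = -cos(3*s).
Then F(1) - F(0) = (-cos(3)) - (-1) = 1 - cos(3).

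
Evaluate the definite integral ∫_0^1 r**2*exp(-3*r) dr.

Integrate by parts twice (u = r^2, dv = exp(-3*r) dr).
An antiderivative is F(r) = (-9*r**2 - 6*r - 2)*exp(-3*r)/27.
Then F(1) - F(0) = (-17*exp(-3)/27) - (-2/27) = 2/27 - 17*exp(-3)/27.

2/27 - 17*exp(-3)/27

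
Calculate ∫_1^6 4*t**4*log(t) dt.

Integrate by parts once (u = ln t, dv = 4*t**4 dt).
An antiderivative is F(t) = 4*t**5*(5*log(t) - 1)/25.
Then F(6) - F(1) = (-31104/25 + 31104*log(6)/5) - (-4/25) = -1244 + 31104*log(6)/5.

-1244 + 31104*log(6)/5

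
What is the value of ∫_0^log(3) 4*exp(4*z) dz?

Let u = exp(z), so du = exp(z) dz. When z = 0, u = 1; when z = log(3), u = 3.
The integral becomes 4·∫ u**3 du from 1 to 3, with antiderivative u**4.
Back in z: F(z) = exp(4*z).
Then F(log(3)) - F(0) = (81) - (1) = 80.

80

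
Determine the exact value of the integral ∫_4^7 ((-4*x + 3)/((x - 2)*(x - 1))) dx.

Factor the denominator: x**2 - 3*x + 2 = (x - 1)(x - 2).
Partial fractions: (-4*x + 3)/((x - 2)*(x - 1)) = 1/(x - 1) - 5/(x - 2).
An antiderivative is F(x) = -5*log(x - 2) + log(x - 1).
Then F(7) - F(4) = (-5*log(5) + log(2) + log(3)) - (log(3/32)) = -5*log(5) + 6*log(2).

-5*log(5) + 6*log(2)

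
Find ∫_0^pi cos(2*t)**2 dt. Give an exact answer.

Use the identity cos^2(2*t) = (1 + cos(4*t))/2.
An antiderivative is F(t) = t/2 + sin(4*t)/8.
Then F(pi) - F(0) = (pi/2) - (0) = pi/2.

pi/2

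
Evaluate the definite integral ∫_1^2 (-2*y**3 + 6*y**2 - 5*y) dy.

-1

By the power rule, an antiderivative is F(y) = -y**4/2 + 2*y**3 - 5*y**2/2.
Then F(2) - F(1) = (-2) - (-1) = -1.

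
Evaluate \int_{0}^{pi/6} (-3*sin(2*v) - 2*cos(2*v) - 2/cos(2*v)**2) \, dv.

-3*sqrt(3)/2 - 3/4

An antiderivative is F(v) = -sin(2*v) + 3*cos(2*v)/2 - tan(2*v).
Then F(pi/6) - F(0) = (3/4 - 3*sqrt(3)/2) - (3/2) = -3*sqrt(3)/2 - 3/4.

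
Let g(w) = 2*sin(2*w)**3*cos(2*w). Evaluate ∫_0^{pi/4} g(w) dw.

Let u = sin(2*w), so du = 2*cos(2*w) dw. When w = 0, u = 0; when w = pi/4, u = 1.
The integral becomes ∫ u**3 du from 0 to 1, with antiderivative u**4/4.
Back in w: F(w) = sin(2*w)**4/4.
Then F(pi/4) - F(0) = (1/4) - (0) = 1/4.

1/4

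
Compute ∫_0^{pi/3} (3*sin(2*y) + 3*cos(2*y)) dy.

An antiderivative is F(y) = 3*sin(2*y)/2 - 3*cos(2*y)/2.
Then F(pi/3) - F(0) = (3/4 + 3*sqrt(3)/4) - (-3/2) = 3*sqrt(3)/4 + 9/4.

3*sqrt(3)/4 + 9/4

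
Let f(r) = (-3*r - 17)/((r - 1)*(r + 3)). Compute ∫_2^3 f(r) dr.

Factor the denominator: r**2 + 2*r - 3 = (r + 3)(r - 1).
Partial fractions: (-3*r - 17)/((r - 1)*(r + 3)) = 2/(r + 3) - 5/(r - 1).
An antiderivative is F(r) = -5*log(r - 1) + 2*log(r + 3).
Then F(3) - F(2) = (log(9/8)) - (log(25)) = -2*log(5) - 3*log(2) + 2*log(3).

-2*log(5) - 3*log(2) + 2*log(3)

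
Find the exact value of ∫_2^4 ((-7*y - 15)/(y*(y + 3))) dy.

-2*log(7) - 5*log(2) + 2*log(5)

Factor the denominator: y**2 + 3*y = (y + 3)y.
Partial fractions: (-7*y - 15)/(y*(y + 3)) = -2/(y + 3) - 5/y.
An antiderivative is F(y) = -5*log(y) - 2*log(y + 3).
Then F(4) - F(2) = (-10*log(2) - 2*log(7)) - (-5*log(2) - 2*log(5)) = -2*log(7) - 5*log(2) + 2*log(5).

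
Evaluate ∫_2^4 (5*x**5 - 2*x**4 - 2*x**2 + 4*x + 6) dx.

By the power rule, an antiderivative is F(x) = 5*x**6/6 - 2*x**5/5 - 2*x**3/3 + 2*x**2 + 6*x.
Then F(4) - F(2) = (45256/15) - (276/5) = 44428/15.

44428/15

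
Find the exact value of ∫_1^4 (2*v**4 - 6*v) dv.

1821/5

By the power rule, an antiderivative is F(v) = 2*v**5/5 - 3*v**2.
Then F(4) - F(1) = (1808/5) - (-13/5) = 1821/5.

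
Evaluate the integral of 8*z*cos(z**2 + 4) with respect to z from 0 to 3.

4*sin(13) - 4*sin(4)

Let u = z**2 + 4, so du = 2*z dz. When z = 0, u = 4; when z = 3, u = 13.
The integral becomes 4·∫ cos(u) du from 4 to 13, with antiderivative 4*sin(u).
Back in z: F(z) = 4*sin(z**2 + 4).
Then F(3) - F(0) = (4*sin(13)) - (4*sin(4)) = 4*sin(13) - 4*sin(4).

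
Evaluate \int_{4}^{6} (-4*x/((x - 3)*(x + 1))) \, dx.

-3*log(3) - log(7) + log(5)

Factor the denominator: x**2 - 2*x - 3 = (x + 1)(x - 3).
Partial fractions: -4*x/((x - 3)*(x + 1)) = -1/(x + 1) - 3/(x - 3).
An antiderivative is F(x) = -3*log(x - 3) - log(x + 1).
Then F(6) - F(4) = (-3*log(3) - log(7)) - (-log(5)) = -3*log(3) - log(7) + log(5).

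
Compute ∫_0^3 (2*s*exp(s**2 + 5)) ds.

-exp(5) + exp(14)

Let u = s**2 + 5, so du = 2*s ds. When s = 0, u = 5; when s = 3, u = 14.
The integral becomes ∫ exp(u) du from 5 to 14, with antiderivative exp(u).
Back in s: F(s) = exp(s**2 + 5).
Then F(3) - F(0) = (exp(14)) - (exp(5)) = -exp(5) + exp(14).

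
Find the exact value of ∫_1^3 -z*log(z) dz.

2 - 9*log(3)/2

Integrate by parts once (u = ln z, dv = -z dz).
An antiderivative is F(z) = -z**2*(2*log(z) - 1)/4.
Then F(3) - F(1) = (9/4 - 9*log(3)/2) - (1/4) = 2 - 9*log(3)/2.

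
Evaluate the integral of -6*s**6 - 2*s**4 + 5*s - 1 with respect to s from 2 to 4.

By the power rule, an antiderivative is F(s) = -6*s**7/7 - 2*s**5/5 + 5*s**2/2 - s.
Then F(4) - F(2) = (-504596/35) - (-4008/35) = -500588/35.

-500588/35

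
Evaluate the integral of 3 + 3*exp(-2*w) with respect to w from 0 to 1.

9/2 - 3*exp(-2)/2

An antiderivative is F(w) = 3*w - 3*exp(-2*w)/2.
Then F(1) - F(0) = (3 - 3*exp(-2)/2) - (-3/2) = 9/2 - 3*exp(-2)/2.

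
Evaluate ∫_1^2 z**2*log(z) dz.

Integrate by parts once (u = ln z, dv = z**2 dz).
An antiderivative is F(z) = z**3*(3*log(z) - 1)/9.
Then F(2) - F(1) = (-8/9 + 8*log(2)/3) - (-1/9) = -7/9 + 8*log(2)/3.

-7/9 + 8*log(2)/3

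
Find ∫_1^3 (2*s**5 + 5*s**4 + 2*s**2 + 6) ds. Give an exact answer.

514

By the power rule, an antiderivative is F(s) = s**6/3 + s**5 + 2*s**3/3 + 6*s.
Then F(3) - F(1) = (522) - (8) = 514.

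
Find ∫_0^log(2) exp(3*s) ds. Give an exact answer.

Let u = exp(s), so du = exp(s) ds. When s = 0, u = 1; when s = log(2), u = 2.
The integral becomes ∫ u**2 du from 1 to 2, with antiderivative u**3/3.
Back in s: F(s) = exp(3*s)/3.
Then F(log(2)) - F(0) = (8/3) - (1/3) = 7/3.

7/3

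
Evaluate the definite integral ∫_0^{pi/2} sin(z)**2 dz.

Use the identity sin^2(z) = (1 - cos(2*z))/2.
An antiderivative is F(z) = z/2 - sin(2*z)/4.
Then F(pi/2) - F(0) = (pi/4) - (0) = pi/4.

pi/4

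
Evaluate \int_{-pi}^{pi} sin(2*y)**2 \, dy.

pi

Use the identity sin^2(2*y) = (1 - cos(4*y))/2.
An antiderivative is F(y) = y/2 - sin(4*y)/8.
Then F(pi) - F(-pi) = (pi/2) - (-pi/2) = pi.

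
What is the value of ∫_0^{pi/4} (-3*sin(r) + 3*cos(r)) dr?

-3 + 3*sqrt(2)

An antiderivative is F(r) = 3*sin(r) + 3*cos(r).
Then F(pi/4) - F(0) = (3*sqrt(2)) - (3) = -3 + 3*sqrt(2).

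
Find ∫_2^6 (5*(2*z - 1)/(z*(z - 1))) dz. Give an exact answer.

5*log(3) + 5*log(5)

Factor the denominator: z**2 - z = z(z - 1).
Partial fractions: 5*(2*z - 1)/(z*(z - 1)) = 5/z + 5/(z - 1).
An antiderivative is F(z) = 5*log(z) + 5*log(z - 1).
Then F(6) - F(2) = (5*log(2) + 5*log(3) + 5*log(5)) - (log(32)) = 5*log(3) + 5*log(5).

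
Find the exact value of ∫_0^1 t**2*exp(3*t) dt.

Integrate by parts twice (u = t^2, dv = exp(3*t) dt).
An antiderivative is F(t) = (9*t**2 - 6*t + 2)*exp(3*t)/27.
Then F(1) - F(0) = (5*exp(3)/27) - (2/27) = -2/27 + 5*exp(3)/27.

-2/27 + 5*exp(3)/27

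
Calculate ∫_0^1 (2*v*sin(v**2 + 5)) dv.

Let u = v**2 + 5, so du = 2*v dv. When v = 0, u = 5; when v = 1, u = 6.
The integral becomes ∫ sin(u) du from 5 to 6, with antiderivative -cos(u).
Back in v: F(v) = -cos(v**2 + 5).
Then F(1) - F(0) = (-cos(6)) - (-cos(5)) = -cos(6) + cos(5).

-cos(6) + cos(5)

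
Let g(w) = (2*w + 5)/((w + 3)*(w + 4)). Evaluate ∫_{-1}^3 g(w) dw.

-4*log(3) + 3*log(7)

Factor the denominator: w**2 + 7*w + 12 = (w + 4)(w + 3).
Partial fractions: (2*w + 5)/((w + 3)*(w + 4)) = 3/(w + 4) - 1/(w + 3).
An antiderivative is F(w) = -log(w + 3) + 3*log(w + 4).
Then F(3) - F(-1) = (-log(3) - log(2) + 3*log(7)) - (log(27/2)) = -4*log(3) + 3*log(7).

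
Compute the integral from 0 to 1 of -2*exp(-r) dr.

An antiderivative is F(r) = 2*exp(-r).
Then F(1) - F(0) = (2*exp(-1)) - (2) = -2 + 2*exp(-1).

-2 + 2*exp(-1)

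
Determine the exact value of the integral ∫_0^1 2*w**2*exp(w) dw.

Integrate by parts twice (u = w^2, dv = 2*exp(w) dw).
An antiderivative is F(w) = (2*w**2 - 4*w + 4)*exp(w).
Then F(1) - F(0) = (2*E) - (4) = -4 + 2*E.

-4 + 2*E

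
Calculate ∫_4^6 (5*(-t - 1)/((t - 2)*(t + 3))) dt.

Factor the denominator: t**2 + t - 6 = (t + 3)(t - 2).
Partial fractions: 5*(-t - 1)/((t - 2)*(t + 3)) = -2/(t + 3) - 3/(t - 2).
An antiderivative is F(t) = -3*log(t - 2) - 2*log(t + 3).
Then F(6) - F(4) = (-4*log(3) - 6*log(2)) - (-2*log(7) - 3*log(2)) = -4*log(3) - 3*log(2) + 2*log(7).

-4*log(3) - 3*log(2) + 2*log(7)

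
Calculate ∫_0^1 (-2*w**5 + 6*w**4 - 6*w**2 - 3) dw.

-62/15

By the power rule, an antiderivative is F(w) = -w**6/3 + 6*w**5/5 - 2*w**3 - 3*w.
Then F(1) - F(0) = (-62/15) - (0) = -62/15.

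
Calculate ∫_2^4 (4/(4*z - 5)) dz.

log(11/3)

An antiderivative is F(z) = log(4*z - 5).
Then F(4) - F(2) = (log(11)) - (log(3)) = log(11/3).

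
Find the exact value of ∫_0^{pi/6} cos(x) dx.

1/2

An antiderivative is F(x) = sin(x).
Then F(pi/6) - F(0) = (1/2) - (0) = 1/2.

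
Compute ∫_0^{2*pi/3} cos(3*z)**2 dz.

pi/3

Use the identity cos^2(3*z) = (1 + cos(6*z))/2.
An antiderivative is F(z) = z/2 + sin(6*z)/12.
Then F(2*pi/3) - F(0) = (pi/3) - (0) = pi/3.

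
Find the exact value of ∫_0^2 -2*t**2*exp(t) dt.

Integrate by parts twice (u = t^2, dv = -2*exp(t) dt).
An antiderivative is F(t) = (-2*t**2 + 4*t - 4)*exp(t).
Then F(2) - F(0) = (-4*exp(2)) - (-4) = 4 - 4*exp(2).

4 - 4*exp(2)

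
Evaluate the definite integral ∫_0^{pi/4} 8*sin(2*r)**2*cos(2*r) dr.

4/3

Let u = sin(2*r), so du = 2*cos(2*r) dr. When r = 0, u = 0; when r = pi/4, u = 1.
The integral becomes 4·∫ u**2 du from 0 to 1, with antiderivative 4*u**3/3.
Back in r: F(r) = 4*sin(2*r)**3/3.
Then F(pi/4) - F(0) = (4/3) - (0) = 4/3.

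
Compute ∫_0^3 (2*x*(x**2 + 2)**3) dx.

14625/4

Let u = x**2 + 2, so du = 2*x dx. When x = 0, u = 2; when x = 3, u = 11.
The integral becomes ∫ u**3 du from 2 to 11, with antiderivative u**4/4.
Back in x: F(x) = (x**2 + 2)**4/4.
Then F(3) - F(0) = (14641/4) - (4) = 14625/4.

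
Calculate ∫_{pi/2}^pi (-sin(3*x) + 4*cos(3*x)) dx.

1

An antiderivative is F(x) = 4*sin(3*x)/3 + cos(3*x)/3.
Then F(pi) - F(pi/2) = (-1/3) - (-4/3) = 1.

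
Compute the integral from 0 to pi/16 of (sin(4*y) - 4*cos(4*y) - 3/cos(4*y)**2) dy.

An antiderivative is F(y) = -sin(4*y) - cos(4*y)/4 - 3*tan(4*y)/4.
Then F(pi/16) - F(0) = (-5*sqrt(2)/8 - 3/4) - (-1/4) = -5*sqrt(2)/8 - 1/2.

-5*sqrt(2)/8 - 1/2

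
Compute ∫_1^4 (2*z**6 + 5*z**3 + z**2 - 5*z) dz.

139527/28

By the power rule, an antiderivative is F(z) = 2*z**7/7 + 5*z**4/4 + z**3/3 - 5*z**2/2.
Then F(4) - F(1) = (104632/21) - (-53/84) = 139527/28.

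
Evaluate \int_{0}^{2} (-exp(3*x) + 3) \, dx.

19/3 - exp(6)/3

An antiderivative is F(x) = -exp(3*x)/3 + 3*x.
Then F(2) - F(0) = (6 - exp(6)/3) - (-1/3) = 19/3 - exp(6)/3.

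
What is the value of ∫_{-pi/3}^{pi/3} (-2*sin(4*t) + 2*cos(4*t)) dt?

-sqrt(3)/2

An antiderivative is F(t) = sin(4*t)/2 + cos(4*t)/2.
Then F(pi/3) - F(-pi/3) = (-sqrt(3)/4 - 1/4) - (-1/4 + sqrt(3)/4) = -sqrt(3)/2.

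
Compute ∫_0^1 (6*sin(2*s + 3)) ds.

Let u = 2*s + 3, so du = 2 ds. When s = 0, u = 3; when s = 1, u = 5.
The integral becomes 3·∫ sin(u) du from 3 to 5, with antiderivative -3*cos(u).
Back in s: F(s) = -3*cos(2*s + 3).
Then F(1) - F(0) = (-3*cos(5)) - (-3*cos(3)) = 3*cos(3) - 3*cos(5).

3*cos(3) - 3*cos(5)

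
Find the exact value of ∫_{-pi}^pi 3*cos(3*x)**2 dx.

Use the identity cos^2(3*x) = (1 + cos(6*x))/2.
An antiderivative is F(x) = 3*x/2 + sin(6*x)/4.
Then F(pi) - F(-pi) = (3*pi/2) - (-3*pi/2) = 3*pi.

3*pi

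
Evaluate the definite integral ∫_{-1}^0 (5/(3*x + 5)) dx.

-5*log(2)/3 + 5*log(5)/3

An antiderivative is F(x) = 5*log(3*x + 5)/3.
Then F(0) - F(-1) = (5*log(5)/3) - (5*log(2)/3) = -5*log(2)/3 + 5*log(5)/3.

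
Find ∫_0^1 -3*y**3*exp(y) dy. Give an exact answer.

-18 + 6*E

Integrate by parts 3 times (u = y^3, dv = -3*exp(y) dy).
An antiderivative is F(y) = (-3*y**3 + 9*y**2 - 18*y + 18)*exp(y).
Then F(1) - F(0) = (6*E) - (18) = -18 + 6*E.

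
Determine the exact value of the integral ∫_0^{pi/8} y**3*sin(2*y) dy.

sqrt(2)*(-384 - pi**3 + 12*pi**2 + 96*pi)/2048

Integrate by parts 3 times (u = y^3, dv = sin(2*y) dy).
An antiderivative is F(y) = -y**3*cos(2*y)/2 + 3*y**2*sin(2*y)/4 + 3*y*cos(2*y)/4 - 3*sin(2*y)/8.
Then F(pi/8) - F(0) = (sqrt(2)*(-384 - pi**3 + 12*pi**2 + 96*pi)/2048) - (0) = sqrt(2)*(-384 - pi**3 + 12*pi**2 + 96*pi)/2048.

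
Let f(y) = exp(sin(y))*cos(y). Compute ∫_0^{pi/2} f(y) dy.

Let u = sin(y), so du = cos(y) dy. When y = 0, u = 0; when y = pi/2, u = 1.
The integral becomes ∫ exp(u) du from 0 to 1, with antiderivative exp(u).
Back in y: F(y) = exp(sin(y)).
Then F(pi/2) - F(0) = (E) - (1) = -1 + E.

-1 + E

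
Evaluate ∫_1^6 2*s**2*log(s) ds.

Integrate by parts once (u = ln s, dv = 2*s**2 ds).
An antiderivative is F(s) = 2*s**3*(3*log(s) - 1)/9.
Then F(6) - F(1) = (-48 + 144*log(2) + 144*log(3)) - (-2/9) = -430/9 + 144*log(2) + 144*log(3).

-430/9 + 144*log(2) + 144*log(3)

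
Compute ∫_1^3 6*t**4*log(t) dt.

Integrate by parts once (u = ln t, dv = 6*t**4 dt).
An antiderivative is F(t) = 6*t**5*(5*log(t) - 1)/25.
Then F(3) - F(1) = (-1458/25 + 1458*log(3)/5) - (-6/25) = -1452/25 + 1458*log(3)/5.

-1452/25 + 1458*log(3)/5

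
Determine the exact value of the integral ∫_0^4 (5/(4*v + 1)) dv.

An antiderivative is F(v) = 5*log(4*v + 1)/4.
Then F(4) - F(0) = (5*log(17)/4) - (0) = 5*log(17)/4.

5*log(17)/4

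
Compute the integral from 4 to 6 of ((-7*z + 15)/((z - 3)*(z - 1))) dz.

Factor the denominator: z**2 - 4*z + 3 = (z - 1)(z - 3).
Partial fractions: (-7*z + 15)/((z - 3)*(z - 1)) = -4/(z - 1) - 3/(z - 3).
An antiderivative is F(z) = -3*log(z - 3) - 4*log(z - 1).
Then F(6) - F(4) = (-4*log(5) - 3*log(3)) - (-log(81)) = -4*log(5) + log(3).

-4*log(5) + log(3)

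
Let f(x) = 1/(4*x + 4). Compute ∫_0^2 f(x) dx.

An antiderivative is F(x) = log(4*x + 4)/4.
Then F(2) - F(0) = (log(12)/4) - (log(2)/2) = log(3)/4.

log(3)/4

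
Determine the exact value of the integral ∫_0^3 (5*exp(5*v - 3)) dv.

Let u = 5*v - 3, so du = 5 dv. When v = 0, u = -3; when v = 3, u = 12.
The integral becomes ∫ exp(u) du from -3 to 12, with antiderivative exp(u).
Back in v: F(v) = exp(5*v - 3).
Then F(3) - F(0) = (exp(12)) - (exp(-3)) = -(1 - exp(15))*exp(-3).

-(1 - exp(15))*exp(-3)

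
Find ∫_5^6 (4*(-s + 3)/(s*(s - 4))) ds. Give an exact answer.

-3*log(3) - 4*log(2) + 3*log(5)

Factor the denominator: s**2 - 4*s = s(s - 4).
Partial fractions: 4*(-s + 3)/(s*(s - 4)) = -3/s - 1/(s - 4).
An antiderivative is F(s) = -3*log(s) - log(s - 4).
Then F(6) - F(5) = (-3*log(3) - 4*log(2)) - (-3*log(5)) = -3*log(3) - 4*log(2) + 3*log(5).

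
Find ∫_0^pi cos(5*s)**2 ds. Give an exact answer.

pi/2

Use the identity cos^2(5*s) = (1 + cos(10*s))/2.
An antiderivative is F(s) = s/2 + sin(10*s)/20.
Then F(pi) - F(0) = (pi/2) - (0) = pi/2.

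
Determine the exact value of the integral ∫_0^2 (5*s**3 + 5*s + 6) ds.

42

By the power rule, an antiderivative is F(s) = 5*s**4/4 + 5*s**2/2 + 6*s.
Then F(2) - F(0) = (42) - (0) = 42.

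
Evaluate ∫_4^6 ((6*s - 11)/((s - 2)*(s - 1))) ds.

-5*log(3) + log(2) + 5*log(5)

Factor the denominator: s**2 - 3*s + 2 = (s - 1)(s - 2).
Partial fractions: (6*s - 11)/((s - 2)*(s - 1)) = 5/(s - 1) + 1/(s - 2).
An antiderivative is F(s) = log(s - 2) + 5*log(s - 1).
Then F(6) - F(4) = (2*log(2) + 5*log(5)) - (log(2) + 5*log(3)) = -5*log(3) + log(2) + 5*log(5).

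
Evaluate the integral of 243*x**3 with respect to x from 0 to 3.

Let u = 3*x, so du = 3 dx. When x = 0, u = 0; when x = 3, u = 9.
The integral becomes 3·∫ u**3 du from 0 to 9, with antiderivative 3*u**4/4.
Back in x: F(x) = 243*x**4/4.
Then F(3) - F(0) = (19683/4) - (0) = 19683/4.

19683/4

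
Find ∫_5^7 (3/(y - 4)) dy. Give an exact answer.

An antiderivative is F(y) = 3*log(y - 4).
Then F(7) - F(5) = (log(27)) - (0) = log(27).

log(27)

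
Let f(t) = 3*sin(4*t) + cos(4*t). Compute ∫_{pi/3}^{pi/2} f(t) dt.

-9/8 + sqrt(3)/8

An antiderivative is F(t) = sin(4*t)/4 - 3*cos(4*t)/4.
Then F(pi/2) - F(pi/3) = (-3/4) - (3/8 - sqrt(3)/8) = -9/8 + sqrt(3)/8.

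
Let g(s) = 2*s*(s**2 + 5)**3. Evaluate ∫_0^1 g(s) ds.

671/4

Let u = s**2 + 5, so du = 2*s ds. When s = 0, u = 5; when s = 1, u = 6.
The integral becomes ∫ u**3 du from 5 to 6, with antiderivative u**4/4.
Back in s: F(s) = (s**2 + 5)**4/4.
Then F(1) - F(0) = (324) - (625/4) = 671/4.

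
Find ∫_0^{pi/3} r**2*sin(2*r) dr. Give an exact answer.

Integrate by parts twice (u = r^2, dv = sin(2*r) dr).
An antiderivative is F(r) = -r**2*cos(2*r)/2 + r*sin(2*r)/2 + cos(2*r)/4.
Then F(pi/3) - F(0) = (-1/8 + pi**2/36 + sqrt(3)*pi/12) - (1/4) = -3/8 + pi**2/36 + sqrt(3)*pi/12.

-3/8 + pi**2/36 + sqrt(3)*pi/12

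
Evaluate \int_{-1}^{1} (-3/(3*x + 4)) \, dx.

-log(7)

An antiderivative is F(x) = -log(3*x + 4).
Then F(1) - F(-1) = (-log(7)) - (0) = -log(7).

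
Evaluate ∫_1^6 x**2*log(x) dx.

-215/9 + 72*log(2) + 72*log(3)

Integrate by parts once (u = ln x, dv = x**2 dx).
An antiderivative is F(x) = x**3*(3*log(x) - 1)/9.
Then F(6) - F(1) = (-24 + 72*log(2) + 72*log(3)) - (-1/9) = -215/9 + 72*log(2) + 72*log(3).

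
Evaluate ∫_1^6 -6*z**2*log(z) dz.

Integrate by parts once (u = ln z, dv = -6*z**2 dz).
An antiderivative is F(z) = -2*z**3*(3*log(z) - 1)/3.
Then F(6) - F(1) = (-432*log(3) - 432*log(2) + 144) - (2/3) = -432*log(3) - 432*log(2) + 430/3.

-432*log(3) - 432*log(2) + 430/3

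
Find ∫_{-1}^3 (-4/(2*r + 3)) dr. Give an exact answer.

An antiderivative is F(r) = -2*log(2*r + 3).
Then F(3) - F(-1) = (-log(81)) - (0) = -log(81).

-log(81)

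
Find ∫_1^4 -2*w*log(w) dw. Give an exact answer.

15/2 - 32*log(2)

Integrate by parts once (u = ln w, dv = -2*w dw).
An antiderivative is F(w) = -w**2*(2*log(w) - 1)/2.
Then F(4) - F(1) = (8 - 32*log(2)) - (1/2) = 15/2 - 32*log(2).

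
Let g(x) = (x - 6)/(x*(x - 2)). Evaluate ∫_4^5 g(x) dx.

Factor the denominator: x**2 - 2*x = x(x - 2).
Partial fractions: (x - 6)/(x*(x - 2)) = 3/x - 2/(x - 2).
An antiderivative is F(x) = 3*log(x) - 2*log(x - 2).
Then F(5) - F(4) = (-2*log(3) + 3*log(5)) - (log(16)) = -4*log(2) - 2*log(3) + 3*log(5).

-4*log(2) - 2*log(3) + 3*log(5)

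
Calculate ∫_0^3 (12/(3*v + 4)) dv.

-8*log(2) + 4*log(13)

Let u = 3*v + 4, so du = 3 dv. When v = 0, u = 4; when v = 3, u = 13.
The integral becomes 4·∫ 1/u du from 4 to 13, with antiderivative 4*log(u).
Back in v: F(v) = 4*log(3*v + 4).
Then F(3) - F(0) = (4*log(13)) - (8*log(2)) = -8*log(2) + 4*log(13).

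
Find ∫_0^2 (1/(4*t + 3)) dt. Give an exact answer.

-log(3)/4 + log(11)/4

An antiderivative is F(t) = log(4*t + 3)/4.
Then F(2) - F(0) = (log(11)/4) - (log(3)/4) = -log(3)/4 + log(11)/4.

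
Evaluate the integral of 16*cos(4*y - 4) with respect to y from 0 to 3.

4*sin(4) + 4*sin(8)

Let u = 4*y - 4, so du = 4 dy. When y = 0, u = -4; when y = 3, u = 8.
The integral becomes 4·∫ cos(u) du from -4 to 8, with antiderivative 4*sin(u).
Back in y: F(y) = 4*sin(4*y - 4).
Then F(3) - F(0) = (4*sin(8)) - (-4*sin(4)) = 4*sin(4) + 4*sin(8).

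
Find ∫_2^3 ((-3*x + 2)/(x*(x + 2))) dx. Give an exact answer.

-4*log(5) + log(3) + 7*log(2)

Factor the denominator: x**2 + 2*x = (x + 2)x.
Partial fractions: (-3*x + 2)/(x*(x + 2)) = -4/(x + 2) + 1/x.
An antiderivative is F(x) = log(x) - 4*log(x + 2).
Then F(3) - F(2) = (-4*log(5) + log(3)) - (-7*log(2)) = -4*log(5) + log(3) + 7*log(2).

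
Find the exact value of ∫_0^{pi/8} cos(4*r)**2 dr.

pi/16

Use the identity cos^2(4*r) = (1 + cos(8*r))/2.
An antiderivative is F(r) = r/2 + sin(8*r)/16.
Then F(pi/8) - F(0) = (pi/16) - (0) = pi/16.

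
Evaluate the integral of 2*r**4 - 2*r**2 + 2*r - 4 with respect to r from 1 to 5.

17624/15

By the power rule, an antiderivative is F(r) = 2*r**5/5 - 2*r**3/3 + r**2 - 4*r.
Then F(5) - F(1) = (3515/3) - (-49/15) = 17624/15.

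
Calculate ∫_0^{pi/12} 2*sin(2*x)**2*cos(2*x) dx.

Let u = sin(2*x), so du = 2*cos(2*x) dx. When x = 0, u = 0; when x = pi/12, u = 1/2.
The integral becomes ∫ u**2 du from 0 to 1/2, with antiderivative u**3/3.
Back in x: F(x) = sin(2*x)**3/3.
Then F(pi/12) - F(0) = (1/24) - (0) = 1/24.

1/24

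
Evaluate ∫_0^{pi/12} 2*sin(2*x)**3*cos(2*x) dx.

1/64

Let u = sin(2*x), so du = 2*cos(2*x) dx. When x = 0, u = 0; when x = pi/12, u = 1/2.
The integral becomes ∫ u**3 du from 0 to 1/2, with antiderivative u**4/4.
Back in x: F(x) = sin(2*x)**4/4.
Then F(pi/12) - F(0) = (1/64) - (0) = 1/64.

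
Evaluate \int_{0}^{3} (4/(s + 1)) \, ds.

8*log(2)

An antiderivative is F(s) = 4*log(s + 1).
Then F(3) - F(0) = (8*log(2)) - (0) = 8*log(2).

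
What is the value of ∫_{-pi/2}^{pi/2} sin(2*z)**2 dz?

pi/2

Use the identity sin^2(2*z) = (1 - cos(4*z))/2.
An antiderivative is F(z) = z/2 - sin(4*z)/8.
Then F(pi/2) - F(-pi/2) = (pi/4) - (-pi/4) = pi/2.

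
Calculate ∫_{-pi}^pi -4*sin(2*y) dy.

An antiderivative is F(y) = 2*cos(2*y).
Then F(pi) - F(-pi) = (2) - (2) = 0.

0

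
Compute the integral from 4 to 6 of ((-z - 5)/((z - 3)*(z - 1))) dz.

-7*log(3) + 3*log(5)

Factor the denominator: z**2 - 4*z + 3 = (z - 1)(z - 3).
Partial fractions: (-z - 5)/((z - 3)*(z - 1)) = 3/(z - 1) - 4/(z - 3).
An antiderivative is F(z) = -4*log(z - 3) + 3*log(z - 1).
Then F(6) - F(4) = (-4*log(3) + 3*log(5)) - (log(27)) = -7*log(3) + 3*log(5).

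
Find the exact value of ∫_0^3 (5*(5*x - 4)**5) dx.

Let u = 5*x - 4, so du = 5 dx. When x = 0, u = -4; when x = 3, u = 11.
The integral becomes ∫ u**5 du from -4 to 11, with antiderivative u**6/6.
Back in x: F(x) = (5*x - 4)**6/6.
Then F(3) - F(0) = (1771561/6) - (2048/3) = 589155/2.

589155/2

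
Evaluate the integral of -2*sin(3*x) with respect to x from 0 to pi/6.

-2/3

An antiderivative is F(x) = 2*cos(3*x)/3.
Then F(pi/6) - F(0) = (0) - (2/3) = -2/3.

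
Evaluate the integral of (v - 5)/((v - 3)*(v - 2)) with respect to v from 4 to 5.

log(27/32)

Factor the denominator: v**2 - 5*v + 6 = (v - 2)(v - 3).
Partial fractions: (v - 5)/((v - 3)*(v - 2)) = 3/(v - 2) - 2/(v - 3).
An antiderivative is F(v) = -2*log(v - 3) + 3*log(v - 2).
Then F(5) - F(4) = (log(27/4)) - (log(8)) = log(27/32).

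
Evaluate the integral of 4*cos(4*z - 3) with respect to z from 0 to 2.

Let u = 4*z - 3, so du = 4 dz. When z = 0, u = -3; when z = 2, u = 5.
The integral becomes ∫ cos(u) du from -3 to 5, with antiderivative sin(u).
Back in z: F(z) = sin(4*z - 3).
Then F(2) - F(0) = (sin(5)) - (-sin(3)) = sin(5) + sin(3).

sin(5) + sin(3)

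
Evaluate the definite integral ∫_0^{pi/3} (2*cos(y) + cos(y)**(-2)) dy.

An antiderivative is F(y) = 2*sin(y) + tan(y).
Then F(pi/3) - F(0) = (2*sqrt(3)) - (0) = 2*sqrt(3).

2*sqrt(3)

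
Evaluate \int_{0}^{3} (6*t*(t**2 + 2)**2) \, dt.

Let u = t**2 + 2, so du = 2*t dt. When t = 0, u = 2; when t = 3, u = 11.
The integral becomes 3·∫ u**2 du from 2 to 11, with antiderivative u**3.
Back in t: F(t) = (t**2 + 2)**3.
Then F(3) - F(0) = (1331) - (8) = 1323.

1323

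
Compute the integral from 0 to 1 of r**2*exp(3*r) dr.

-2/27 + 5*exp(3)/27

Integrate by parts twice (u = r^2, dv = exp(3*r) dr).
An antiderivative is F(r) = (9*r**2 - 6*r + 2)*exp(3*r)/27.
Then F(1) - F(0) = (5*exp(3)/27) - (2/27) = -2/27 + 5*exp(3)/27.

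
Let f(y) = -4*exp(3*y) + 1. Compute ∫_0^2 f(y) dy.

10/3 - 4*exp(6)/3

An antiderivative is F(y) = -4*exp(3*y)/3 + y.
Then F(2) - F(0) = (2 - 4*exp(6)/3) - (-4/3) = 10/3 - 4*exp(6)/3.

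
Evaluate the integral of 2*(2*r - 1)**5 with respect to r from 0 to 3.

Let u = 2*r - 1, so du = 2 dr. When r = 0, u = -1; when r = 3, u = 5.
The integral becomes ∫ u**5 du from -1 to 5, with antiderivative u**6/6.
Back in r: F(r) = (2*r - 1)**6/6.
Then F(3) - F(0) = (15625/6) - (1/6) = 2604.

2604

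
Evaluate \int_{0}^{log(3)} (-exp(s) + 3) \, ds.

An antiderivative is F(s) = 3*s - exp(s).
Then F(log(3)) - F(0) = (-3 + 3*log(3)) - (-1) = -2 + log(27).

-2 + log(27)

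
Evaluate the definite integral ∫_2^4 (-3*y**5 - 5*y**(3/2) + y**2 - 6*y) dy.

-6292/3 + 8*sqrt(2)

By the power rule, an antiderivative is F(y) = -y**6/2 - 2*y**(5/2) + y**3/3 - 3*y**2.
Then F(4) - F(2) = (-6416/3) - (-124/3 - 8*sqrt(2)) = -6292/3 + 8*sqrt(2).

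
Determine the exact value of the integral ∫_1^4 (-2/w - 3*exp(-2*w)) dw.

An antiderivative is F(w) = -2*log(w) + 3*exp(-2*w)/2.
Then F(4) - F(1) = (-4*log(2) + 3*exp(-8)/2) - (3*exp(-2)/2) = -4*log(2) - 3*exp(-2)/2 + 3*exp(-8)/2.

-4*log(2) - 3*exp(-2)/2 + 3*exp(-8)/2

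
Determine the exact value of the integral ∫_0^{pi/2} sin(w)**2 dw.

Use the identity sin^2(w) = (1 - cos(2*w))/2.
An antiderivative is F(w) = w/2 - sin(2*w)/4.
Then F(pi/2) - F(0) = (pi/4) - (0) = pi/4.

pi/4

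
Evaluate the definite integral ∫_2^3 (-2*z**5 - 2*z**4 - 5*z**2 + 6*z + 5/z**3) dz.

By the power rule, an antiderivative is F(z) = -z**6/3 - 2*z**5/5 - 5*z**3/3 + 3*z**2 - 5/(2*z**2).
Then F(3) - F(2) = (-32263/90) - (-4331/120) = -116059/360.

-116059/360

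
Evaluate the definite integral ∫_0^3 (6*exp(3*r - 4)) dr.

Let u = 3*r - 4, so du = 3 dr. When r = 0, u = -4; when r = 3, u = 5.
The integral becomes 2·∫ exp(u) du from -4 to 5, with antiderivative 2*exp(u).
Back in r: F(r) = 2*exp(3*r - 4).
Then F(3) - F(0) = (2*exp(5)) - (2*exp(-4)) = -(2 - 2*exp(9))*exp(-4).

-(2 - 2*exp(9))*exp(-4)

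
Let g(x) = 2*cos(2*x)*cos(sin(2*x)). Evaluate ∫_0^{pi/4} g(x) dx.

Let u = sin(2*x), so du = 2*cos(2*x) dx. When x = 0, u = 0; when x = pi/4, u = 1.
The integral becomes ∫ cos(u) du from 0 to 1, with antiderivative sin(u).
Back in x: F(x) = sin(sin(2*x)).
Then F(pi/4) - F(0) = (sin(1)) - (0) = sin(1).

sin(1)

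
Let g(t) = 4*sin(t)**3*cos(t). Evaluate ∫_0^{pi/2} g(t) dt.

Let u = sin(t), so du = cos(t) dt. When t = 0, u = 0; when t = pi/2, u = 1.
The integral becomes 4·∫ u**3 du from 0 to 1, with antiderivative u**4.
Back in t: F(t) = sin(t)**4.
Then F(pi/2) - F(0) = (1) - (0) = 1.

1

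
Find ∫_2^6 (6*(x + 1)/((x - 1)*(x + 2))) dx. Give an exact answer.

2*log(2) + 4*log(5)

Factor the denominator: x**2 + x - 2 = (x + 2)(x - 1).
Partial fractions: 6*(x + 1)/((x - 1)*(x + 2)) = 2/(x + 2) + 4/(x - 1).
An antiderivative is F(x) = 4*log(x - 1) + 2*log(x + 2).
Then F(6) - F(2) = (6*log(2) + 4*log(5)) - (log(16)) = 2*log(2) + 4*log(5).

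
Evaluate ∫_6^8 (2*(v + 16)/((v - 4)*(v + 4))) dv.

-3*log(3) + 2*log(2) + 3*log(5)

Factor the denominator: v**2 - 16 = (v + 4)(v - 4).
Partial fractions: 2*(v + 16)/((v - 4)*(v + 4)) = -3/(v + 4) + 5/(v - 4).
An antiderivative is F(v) = 5*log(v - 4) - 3*log(v + 4).
Then F(8) - F(6) = (log(16/27)) - (-3*log(5) + 2*log(2)) = -3*log(3) + 2*log(2) + 3*log(5).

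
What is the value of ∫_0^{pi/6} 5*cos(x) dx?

An antiderivative is F(x) = 5*sin(x).
Then F(pi/6) - F(0) = (5/2) - (0) = 5/2.

5/2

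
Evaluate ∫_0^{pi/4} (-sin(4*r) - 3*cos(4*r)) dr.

-1/2

An antiderivative is F(r) = -3*sin(4*r)/4 + cos(4*r)/4.
Then F(pi/4) - F(0) = (-1/4) - (1/4) = -1/2.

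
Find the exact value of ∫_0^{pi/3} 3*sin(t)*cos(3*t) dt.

Use the identity sin(t)cos(3*t) = [sin(4*t) + sin(-2*t)]/2.
An antiderivative is F(t) = 3*cos(2*t)/4 - 3*cos(4*t)/8.
Then F(pi/3) - F(0) = (-3/16) - (3/8) = -9/16.

-9/16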